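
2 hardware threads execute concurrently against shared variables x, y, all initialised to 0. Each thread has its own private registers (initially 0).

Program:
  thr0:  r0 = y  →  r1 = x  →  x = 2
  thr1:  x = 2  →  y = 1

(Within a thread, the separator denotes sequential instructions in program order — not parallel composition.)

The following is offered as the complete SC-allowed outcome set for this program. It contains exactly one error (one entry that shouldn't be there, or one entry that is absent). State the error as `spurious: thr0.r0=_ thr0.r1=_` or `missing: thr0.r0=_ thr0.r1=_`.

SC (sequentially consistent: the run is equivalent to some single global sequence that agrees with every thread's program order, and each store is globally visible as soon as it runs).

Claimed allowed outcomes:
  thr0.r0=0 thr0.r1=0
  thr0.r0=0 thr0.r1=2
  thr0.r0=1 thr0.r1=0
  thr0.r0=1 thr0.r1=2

outcome vector order: (thr0.r0,thr0.r1)
[SC] allowed = {00; 02; 12}
claimed∖SC = {10}

spurious: thr0.r0=1 thr0.r1=0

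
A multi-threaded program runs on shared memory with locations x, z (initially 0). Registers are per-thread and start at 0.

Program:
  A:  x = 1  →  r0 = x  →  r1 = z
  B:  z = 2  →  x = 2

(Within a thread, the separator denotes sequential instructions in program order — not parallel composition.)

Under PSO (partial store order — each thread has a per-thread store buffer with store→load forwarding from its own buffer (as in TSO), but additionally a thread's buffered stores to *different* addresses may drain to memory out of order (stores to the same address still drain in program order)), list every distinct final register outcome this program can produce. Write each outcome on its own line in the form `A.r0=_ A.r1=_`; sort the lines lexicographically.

outcome vector order: (A.r0,A.r1)
|PSO outcomes| = 4

A.r0=1 A.r1=0
A.r0=1 A.r1=2
A.r0=2 A.r1=0
A.r0=2 A.r1=2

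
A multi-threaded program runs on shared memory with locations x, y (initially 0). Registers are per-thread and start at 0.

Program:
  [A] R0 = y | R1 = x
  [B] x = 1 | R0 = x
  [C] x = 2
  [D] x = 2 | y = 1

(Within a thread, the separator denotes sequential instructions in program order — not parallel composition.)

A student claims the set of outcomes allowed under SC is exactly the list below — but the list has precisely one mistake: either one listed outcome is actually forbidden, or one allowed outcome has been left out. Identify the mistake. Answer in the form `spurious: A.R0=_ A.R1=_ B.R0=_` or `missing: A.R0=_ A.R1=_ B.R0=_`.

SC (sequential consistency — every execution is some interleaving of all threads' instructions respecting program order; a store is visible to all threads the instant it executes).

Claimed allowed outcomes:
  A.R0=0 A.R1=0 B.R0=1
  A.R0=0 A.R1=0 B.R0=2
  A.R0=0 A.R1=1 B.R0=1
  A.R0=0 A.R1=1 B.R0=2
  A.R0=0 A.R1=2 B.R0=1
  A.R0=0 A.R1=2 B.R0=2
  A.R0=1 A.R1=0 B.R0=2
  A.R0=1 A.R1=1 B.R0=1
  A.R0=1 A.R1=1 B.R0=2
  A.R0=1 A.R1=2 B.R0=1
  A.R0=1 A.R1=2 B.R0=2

spurious: A.R0=1 A.R1=0 B.R0=2

outcome vector order: (A.R0,A.R1,B.R0)
[SC] allowed = {<0 0 1>, <0 0 2>, <0 1 1>, <0 1 2>, <0 2 1>, <0 2 2>, <1 1 1>, <1 1 2>, <1 2 1>, <1 2 2>}
claimed∖SC = {<1 0 2>}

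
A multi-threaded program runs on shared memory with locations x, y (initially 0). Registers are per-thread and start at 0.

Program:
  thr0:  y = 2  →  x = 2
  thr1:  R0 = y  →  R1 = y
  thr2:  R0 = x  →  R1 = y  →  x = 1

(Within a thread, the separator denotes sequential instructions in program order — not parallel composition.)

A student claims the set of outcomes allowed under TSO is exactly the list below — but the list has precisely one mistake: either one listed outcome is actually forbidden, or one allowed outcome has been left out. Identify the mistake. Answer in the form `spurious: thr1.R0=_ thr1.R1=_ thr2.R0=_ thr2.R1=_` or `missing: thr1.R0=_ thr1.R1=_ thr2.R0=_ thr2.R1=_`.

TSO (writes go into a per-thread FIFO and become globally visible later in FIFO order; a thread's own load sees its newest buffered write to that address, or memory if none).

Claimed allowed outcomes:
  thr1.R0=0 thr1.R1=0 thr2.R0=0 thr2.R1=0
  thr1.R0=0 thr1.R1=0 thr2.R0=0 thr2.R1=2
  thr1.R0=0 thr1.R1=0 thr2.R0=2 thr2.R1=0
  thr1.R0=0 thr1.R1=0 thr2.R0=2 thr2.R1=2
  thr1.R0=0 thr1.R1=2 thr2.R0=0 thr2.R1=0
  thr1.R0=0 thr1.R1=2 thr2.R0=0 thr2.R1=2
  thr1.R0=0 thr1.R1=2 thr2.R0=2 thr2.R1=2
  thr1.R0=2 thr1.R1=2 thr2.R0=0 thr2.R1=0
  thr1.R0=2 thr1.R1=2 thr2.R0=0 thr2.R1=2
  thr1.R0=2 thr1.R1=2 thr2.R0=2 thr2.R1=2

spurious: thr1.R0=0 thr1.R1=0 thr2.R0=2 thr2.R1=0

outcome vector order: (thr1.R0,thr1.R1,thr2.R0,thr2.R1)
TSO: 9 outcomes — {0000; 0002; 0022; 0200; 0202; 0222; 2200; 2202; 2222}
claimed∖TSO = {0020}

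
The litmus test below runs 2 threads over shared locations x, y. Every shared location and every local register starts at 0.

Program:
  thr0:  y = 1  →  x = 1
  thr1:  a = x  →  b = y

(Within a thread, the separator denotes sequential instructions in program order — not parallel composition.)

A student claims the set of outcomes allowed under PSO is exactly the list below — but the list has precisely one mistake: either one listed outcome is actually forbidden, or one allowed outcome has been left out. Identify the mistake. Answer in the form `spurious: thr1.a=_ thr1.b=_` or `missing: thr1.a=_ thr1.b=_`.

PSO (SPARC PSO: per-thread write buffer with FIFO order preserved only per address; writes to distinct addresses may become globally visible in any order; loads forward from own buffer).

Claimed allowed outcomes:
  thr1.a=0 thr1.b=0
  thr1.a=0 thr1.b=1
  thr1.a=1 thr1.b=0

missing: thr1.a=1 thr1.b=1

outcome vector order: (thr1.a,thr1.b)
under PSO → (0,0), (0,1), (1,0), (1,1)
PSO∖claimed = {(1,1)}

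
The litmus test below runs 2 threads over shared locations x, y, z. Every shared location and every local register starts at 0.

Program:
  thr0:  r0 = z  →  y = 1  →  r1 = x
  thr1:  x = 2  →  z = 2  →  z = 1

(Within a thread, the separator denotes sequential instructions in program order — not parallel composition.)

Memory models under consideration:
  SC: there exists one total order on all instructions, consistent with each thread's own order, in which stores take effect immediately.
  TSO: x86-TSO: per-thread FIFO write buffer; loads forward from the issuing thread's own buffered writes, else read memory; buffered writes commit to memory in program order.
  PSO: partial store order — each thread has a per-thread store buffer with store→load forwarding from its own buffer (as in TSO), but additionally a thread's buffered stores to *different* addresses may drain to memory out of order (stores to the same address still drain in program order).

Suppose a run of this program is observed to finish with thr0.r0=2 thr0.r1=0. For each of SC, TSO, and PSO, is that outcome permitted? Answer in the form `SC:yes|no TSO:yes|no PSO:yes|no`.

SC:no TSO:no PSO:yes

outcome vector order: (thr0.r0,thr0.r1)
SC (4): 0/0; 0/2; 1/2; 2/2
TSO (4): 0/0; 0/2; 1/2; 2/2
PSO (6): 0/0; 0/2; 1/0; 1/2; 2/0; 2/2
target 2/0 ∈ {PSO}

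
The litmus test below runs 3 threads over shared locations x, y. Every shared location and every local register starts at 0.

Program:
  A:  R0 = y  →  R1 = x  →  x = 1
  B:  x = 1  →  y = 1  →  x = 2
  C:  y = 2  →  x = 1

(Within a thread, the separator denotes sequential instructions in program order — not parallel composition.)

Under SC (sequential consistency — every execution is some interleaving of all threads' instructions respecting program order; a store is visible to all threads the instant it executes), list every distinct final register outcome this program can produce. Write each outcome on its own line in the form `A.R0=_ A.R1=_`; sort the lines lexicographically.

outcome vector order: (A.R0,A.R1)
|SC outcomes| = 8

A.R0=0 A.R1=0
A.R0=0 A.R1=1
A.R0=0 A.R1=2
A.R0=1 A.R1=1
A.R0=1 A.R1=2
A.R0=2 A.R1=0
A.R0=2 A.R1=1
A.R0=2 A.R1=2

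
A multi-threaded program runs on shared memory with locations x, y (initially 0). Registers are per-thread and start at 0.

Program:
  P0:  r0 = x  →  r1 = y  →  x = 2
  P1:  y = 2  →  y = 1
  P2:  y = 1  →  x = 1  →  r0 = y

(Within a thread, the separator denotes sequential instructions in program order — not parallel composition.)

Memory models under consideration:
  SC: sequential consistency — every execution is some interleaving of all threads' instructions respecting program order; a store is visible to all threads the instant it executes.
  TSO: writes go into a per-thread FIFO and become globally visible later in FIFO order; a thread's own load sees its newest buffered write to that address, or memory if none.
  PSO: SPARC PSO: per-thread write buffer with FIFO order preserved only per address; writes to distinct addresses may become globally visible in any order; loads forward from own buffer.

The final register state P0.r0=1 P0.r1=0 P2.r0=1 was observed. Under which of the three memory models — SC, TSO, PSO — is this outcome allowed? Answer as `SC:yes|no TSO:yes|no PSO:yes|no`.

SC:no TSO:no PSO:yes

outcome vector order: (P0.r0,P0.r1,P2.r0)
SC (10): <0 0 1>, <0 0 2>, <0 1 1>, <0 1 2>, <0 2 1>, <0 2 2>, <1 1 1>, <1 1 2>, <1 2 1>, <1 2 2>
TSO (10): <0 0 1>, <0 0 2>, <0 1 1>, <0 1 2>, <0 2 1>, <0 2 2>, <1 1 1>, <1 1 2>, <1 2 1>, <1 2 2>
PSO (12): <0 0 1>, <0 0 2>, <0 1 1>, <0 1 2>, <0 2 1>, <0 2 2>, <1 0 1>, <1 0 2>, <1 1 1>, <1 1 2>, <1 2 1>, <1 2 2>
target <1 0 1> ∈ {PSO}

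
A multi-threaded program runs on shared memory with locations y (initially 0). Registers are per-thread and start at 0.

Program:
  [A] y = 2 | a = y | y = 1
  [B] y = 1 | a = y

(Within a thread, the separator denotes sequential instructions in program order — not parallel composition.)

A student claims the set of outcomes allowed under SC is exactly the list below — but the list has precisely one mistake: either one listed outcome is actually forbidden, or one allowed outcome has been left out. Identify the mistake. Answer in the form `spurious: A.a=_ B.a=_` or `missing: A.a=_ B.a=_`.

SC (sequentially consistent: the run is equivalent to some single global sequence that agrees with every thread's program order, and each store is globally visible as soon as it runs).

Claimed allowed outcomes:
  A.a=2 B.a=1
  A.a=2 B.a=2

outcome vector order: (A.a,B.a)
under SC → 1/1 2/1 2/2
SC∖claimed = {1/1}

missing: A.a=1 B.a=1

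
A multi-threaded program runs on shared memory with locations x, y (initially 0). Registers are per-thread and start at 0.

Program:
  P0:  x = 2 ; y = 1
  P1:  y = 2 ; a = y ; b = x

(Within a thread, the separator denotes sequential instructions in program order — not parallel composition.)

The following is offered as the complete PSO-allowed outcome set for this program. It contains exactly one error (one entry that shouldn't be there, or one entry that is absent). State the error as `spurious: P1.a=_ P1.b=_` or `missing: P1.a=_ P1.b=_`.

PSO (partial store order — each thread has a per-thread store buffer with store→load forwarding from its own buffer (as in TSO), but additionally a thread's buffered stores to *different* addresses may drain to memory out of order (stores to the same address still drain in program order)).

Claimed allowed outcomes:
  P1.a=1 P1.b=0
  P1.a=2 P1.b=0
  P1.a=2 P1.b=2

missing: P1.a=1 P1.b=2

outcome vector order: (P1.a,P1.b)
PSO (4): 1/0 1/2 2/0 2/2
PSO∖claimed = {1/2}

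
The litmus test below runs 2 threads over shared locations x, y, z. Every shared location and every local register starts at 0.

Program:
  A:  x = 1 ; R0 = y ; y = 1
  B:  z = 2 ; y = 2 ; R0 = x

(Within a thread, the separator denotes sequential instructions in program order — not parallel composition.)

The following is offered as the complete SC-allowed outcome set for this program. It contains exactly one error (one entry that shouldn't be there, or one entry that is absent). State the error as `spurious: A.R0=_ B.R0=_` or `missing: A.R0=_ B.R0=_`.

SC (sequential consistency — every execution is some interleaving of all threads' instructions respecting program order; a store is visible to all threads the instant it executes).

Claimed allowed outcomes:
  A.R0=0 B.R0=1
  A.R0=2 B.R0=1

missing: A.R0=2 B.R0=0

outcome vector order: (A.R0,B.R0)
SC: 3 outcomes — {<0 1> <2 0> <2 1>}
SC∖claimed = {<2 0>}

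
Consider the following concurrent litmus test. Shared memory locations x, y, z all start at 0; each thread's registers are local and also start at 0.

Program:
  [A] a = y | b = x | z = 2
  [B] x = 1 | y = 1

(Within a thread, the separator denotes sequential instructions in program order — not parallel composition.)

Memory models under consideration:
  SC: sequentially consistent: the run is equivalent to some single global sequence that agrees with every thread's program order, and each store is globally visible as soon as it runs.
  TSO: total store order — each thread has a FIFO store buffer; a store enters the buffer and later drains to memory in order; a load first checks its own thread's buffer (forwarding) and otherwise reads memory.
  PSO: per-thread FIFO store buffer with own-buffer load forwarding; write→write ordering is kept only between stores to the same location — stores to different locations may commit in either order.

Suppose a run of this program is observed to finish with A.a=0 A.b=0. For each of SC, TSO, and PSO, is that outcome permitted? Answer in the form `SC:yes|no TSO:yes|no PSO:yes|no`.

outcome vector order: (A.a,A.b)
under SC → 00, 01, 11
under TSO → 00, 01, 11
under PSO → 00, 01, 10, 11
target 00 ∈ {SC,TSO,PSO}

SC:yes TSO:yes PSO:yes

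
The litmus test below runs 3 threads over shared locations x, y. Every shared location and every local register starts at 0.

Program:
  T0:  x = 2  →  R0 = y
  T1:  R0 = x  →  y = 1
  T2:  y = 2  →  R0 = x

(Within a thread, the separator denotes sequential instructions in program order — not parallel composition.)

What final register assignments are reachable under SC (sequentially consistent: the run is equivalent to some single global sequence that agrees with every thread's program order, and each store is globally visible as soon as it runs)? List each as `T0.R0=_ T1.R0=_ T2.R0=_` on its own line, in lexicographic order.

T0.R0=0 T1.R0=0 T2.R0=2
T0.R0=0 T1.R0=2 T2.R0=2
T0.R0=1 T1.R0=0 T2.R0=0
T0.R0=1 T1.R0=0 T2.R0=2
T0.R0=1 T1.R0=2 T2.R0=0
T0.R0=1 T1.R0=2 T2.R0=2
T0.R0=2 T1.R0=0 T2.R0=0
T0.R0=2 T1.R0=0 T2.R0=2
T0.R0=2 T1.R0=2 T2.R0=0
T0.R0=2 T1.R0=2 T2.R0=2

outcome vector order: (T0.R0,T1.R0,T2.R0)
|SC outcomes| = 10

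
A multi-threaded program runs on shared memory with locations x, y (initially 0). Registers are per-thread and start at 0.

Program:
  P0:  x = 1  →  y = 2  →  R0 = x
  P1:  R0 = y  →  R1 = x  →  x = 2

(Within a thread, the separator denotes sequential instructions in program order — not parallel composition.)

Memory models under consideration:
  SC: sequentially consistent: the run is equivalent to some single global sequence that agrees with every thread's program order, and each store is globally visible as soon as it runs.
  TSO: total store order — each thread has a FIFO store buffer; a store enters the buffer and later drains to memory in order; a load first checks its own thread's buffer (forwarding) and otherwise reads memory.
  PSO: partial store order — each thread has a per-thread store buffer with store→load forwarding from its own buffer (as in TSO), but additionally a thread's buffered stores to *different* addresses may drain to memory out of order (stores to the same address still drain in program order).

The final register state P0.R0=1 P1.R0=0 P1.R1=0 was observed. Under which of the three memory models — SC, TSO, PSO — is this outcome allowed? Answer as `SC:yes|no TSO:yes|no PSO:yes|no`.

outcome vector order: (P0.R0,P1.R0,P1.R1)
[SC] allowed = {<1 0 0> <1 0 1> <1 2 1> <2 0 0> <2 0 1> <2 2 1>}
[TSO] allowed = {<1 0 0> <1 0 1> <1 2 1> <2 0 0> <2 0 1> <2 2 1>}
[PSO] allowed = {<1 0 0> <1 0 1> <1 2 0> <1 2 1> <2 0 0> <2 0 1> <2 2 0> <2 2 1>}
target <1 0 0> ∈ {SC,TSO,PSO}

SC:yes TSO:yes PSO:yes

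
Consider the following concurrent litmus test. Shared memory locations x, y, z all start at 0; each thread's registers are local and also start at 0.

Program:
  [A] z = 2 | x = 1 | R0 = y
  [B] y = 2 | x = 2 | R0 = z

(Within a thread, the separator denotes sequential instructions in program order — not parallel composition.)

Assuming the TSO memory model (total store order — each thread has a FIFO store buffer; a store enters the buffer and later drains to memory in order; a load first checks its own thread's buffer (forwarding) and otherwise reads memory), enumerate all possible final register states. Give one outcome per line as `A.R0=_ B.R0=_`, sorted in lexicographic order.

A.R0=0 B.R0=0
A.R0=0 B.R0=2
A.R0=2 B.R0=0
A.R0=2 B.R0=2

outcome vector order: (A.R0,B.R0)
|TSO outcomes| = 4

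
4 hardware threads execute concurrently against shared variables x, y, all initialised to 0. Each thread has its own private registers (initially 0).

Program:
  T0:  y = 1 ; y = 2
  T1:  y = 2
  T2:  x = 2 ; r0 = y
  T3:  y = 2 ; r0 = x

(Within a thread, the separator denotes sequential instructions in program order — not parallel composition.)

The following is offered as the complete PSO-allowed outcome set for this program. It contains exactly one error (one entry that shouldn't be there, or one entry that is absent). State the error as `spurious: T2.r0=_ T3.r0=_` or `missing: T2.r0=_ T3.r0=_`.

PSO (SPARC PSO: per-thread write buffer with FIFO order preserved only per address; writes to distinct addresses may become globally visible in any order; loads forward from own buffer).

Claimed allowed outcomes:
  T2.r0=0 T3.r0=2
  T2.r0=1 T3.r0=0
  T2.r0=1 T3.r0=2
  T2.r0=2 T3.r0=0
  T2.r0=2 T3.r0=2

missing: T2.r0=0 T3.r0=0

outcome vector order: (T2.r0,T3.r0)
[PSO] allowed = {00 02 10 12 20 22}
PSO∖claimed = {00}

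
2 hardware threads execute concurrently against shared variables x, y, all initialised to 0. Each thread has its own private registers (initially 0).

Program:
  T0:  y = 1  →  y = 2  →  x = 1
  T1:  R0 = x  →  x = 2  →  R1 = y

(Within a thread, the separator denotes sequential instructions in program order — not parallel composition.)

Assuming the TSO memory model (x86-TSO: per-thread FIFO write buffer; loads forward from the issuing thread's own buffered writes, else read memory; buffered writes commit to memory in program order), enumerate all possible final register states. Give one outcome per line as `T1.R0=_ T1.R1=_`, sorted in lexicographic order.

T1.R0=0 T1.R1=0
T1.R0=0 T1.R1=1
T1.R0=0 T1.R1=2
T1.R0=1 T1.R1=2

outcome vector order: (T1.R0,T1.R1)
|TSO outcomes| = 4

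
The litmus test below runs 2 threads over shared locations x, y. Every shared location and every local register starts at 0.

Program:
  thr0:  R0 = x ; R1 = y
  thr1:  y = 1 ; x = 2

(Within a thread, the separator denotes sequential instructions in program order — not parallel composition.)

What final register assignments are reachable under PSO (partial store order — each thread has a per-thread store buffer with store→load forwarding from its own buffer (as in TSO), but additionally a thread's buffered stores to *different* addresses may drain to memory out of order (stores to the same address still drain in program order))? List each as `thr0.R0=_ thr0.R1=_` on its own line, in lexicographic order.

outcome vector order: (thr0.R0,thr0.R1)
|PSO outcomes| = 4

thr0.R0=0 thr0.R1=0
thr0.R0=0 thr0.R1=1
thr0.R0=2 thr0.R1=0
thr0.R0=2 thr0.R1=1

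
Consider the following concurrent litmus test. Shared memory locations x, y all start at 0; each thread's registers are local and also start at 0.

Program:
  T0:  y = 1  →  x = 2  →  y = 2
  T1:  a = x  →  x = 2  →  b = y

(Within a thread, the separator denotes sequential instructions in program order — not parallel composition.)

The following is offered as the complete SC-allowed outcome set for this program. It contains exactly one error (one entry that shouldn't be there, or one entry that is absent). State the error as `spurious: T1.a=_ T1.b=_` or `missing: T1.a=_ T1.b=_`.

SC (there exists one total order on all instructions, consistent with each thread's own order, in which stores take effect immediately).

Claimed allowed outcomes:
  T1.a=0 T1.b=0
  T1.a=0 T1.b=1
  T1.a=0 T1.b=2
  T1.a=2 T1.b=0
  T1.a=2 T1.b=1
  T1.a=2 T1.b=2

outcome vector order: (T1.a,T1.b)
under SC → (0,0) (0,1) (0,2) (2,1) (2,2)
claimed∖SC = {(2,0)}

spurious: T1.a=2 T1.b=0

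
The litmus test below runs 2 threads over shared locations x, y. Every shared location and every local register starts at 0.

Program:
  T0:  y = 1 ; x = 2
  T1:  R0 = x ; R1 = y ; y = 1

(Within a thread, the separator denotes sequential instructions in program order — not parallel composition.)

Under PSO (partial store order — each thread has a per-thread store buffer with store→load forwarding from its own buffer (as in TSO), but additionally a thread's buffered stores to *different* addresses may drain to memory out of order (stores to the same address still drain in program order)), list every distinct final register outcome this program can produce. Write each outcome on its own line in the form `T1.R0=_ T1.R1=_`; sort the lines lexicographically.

T1.R0=0 T1.R1=0
T1.R0=0 T1.R1=1
T1.R0=2 T1.R1=0
T1.R0=2 T1.R1=1

outcome vector order: (T1.R0,T1.R1)
|PSO outcomes| = 4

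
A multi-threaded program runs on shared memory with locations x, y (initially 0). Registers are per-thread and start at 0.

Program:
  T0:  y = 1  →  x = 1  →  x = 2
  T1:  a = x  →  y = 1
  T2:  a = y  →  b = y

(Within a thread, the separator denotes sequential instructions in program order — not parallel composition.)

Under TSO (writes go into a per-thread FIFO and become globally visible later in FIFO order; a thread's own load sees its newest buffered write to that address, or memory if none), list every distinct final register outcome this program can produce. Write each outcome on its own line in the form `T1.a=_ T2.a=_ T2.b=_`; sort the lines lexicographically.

outcome vector order: (T1.a,T2.a,T2.b)
|TSO outcomes| = 9

T1.a=0 T2.a=0 T2.b=0
T1.a=0 T2.a=0 T2.b=1
T1.a=0 T2.a=1 T2.b=1
T1.a=1 T2.a=0 T2.b=0
T1.a=1 T2.a=0 T2.b=1
T1.a=1 T2.a=1 T2.b=1
T1.a=2 T2.a=0 T2.b=0
T1.a=2 T2.a=0 T2.b=1
T1.a=2 T2.a=1 T2.b=1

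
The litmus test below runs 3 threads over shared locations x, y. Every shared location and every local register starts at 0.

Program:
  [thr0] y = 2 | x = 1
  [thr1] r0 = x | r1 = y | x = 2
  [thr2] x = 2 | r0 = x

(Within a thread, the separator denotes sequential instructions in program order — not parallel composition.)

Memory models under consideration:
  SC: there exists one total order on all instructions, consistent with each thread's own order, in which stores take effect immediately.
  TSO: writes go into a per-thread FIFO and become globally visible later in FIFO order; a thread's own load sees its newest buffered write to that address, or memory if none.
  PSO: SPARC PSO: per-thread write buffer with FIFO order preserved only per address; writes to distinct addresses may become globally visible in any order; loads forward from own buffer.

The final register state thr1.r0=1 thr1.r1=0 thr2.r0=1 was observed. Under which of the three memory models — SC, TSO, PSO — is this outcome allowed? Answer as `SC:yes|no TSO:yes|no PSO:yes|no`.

outcome vector order: (thr1.r0,thr1.r1,thr2.r0)
SC: 10 outcomes — {0/0/1; 0/0/2; 0/2/1; 0/2/2; 1/2/1; 1/2/2; 2/0/1; 2/0/2; 2/2/1; 2/2/2}
TSO: 10 outcomes — {0/0/1; 0/0/2; 0/2/1; 0/2/2; 1/2/1; 1/2/2; 2/0/1; 2/0/2; 2/2/1; 2/2/2}
PSO: 12 outcomes — {0/0/1; 0/0/2; 0/2/1; 0/2/2; 1/0/1; 1/0/2; 1/2/1; 1/2/2; 2/0/1; 2/0/2; 2/2/1; 2/2/2}
target 1/0/1 ∈ {PSO}

SC:no TSO:no PSO:yes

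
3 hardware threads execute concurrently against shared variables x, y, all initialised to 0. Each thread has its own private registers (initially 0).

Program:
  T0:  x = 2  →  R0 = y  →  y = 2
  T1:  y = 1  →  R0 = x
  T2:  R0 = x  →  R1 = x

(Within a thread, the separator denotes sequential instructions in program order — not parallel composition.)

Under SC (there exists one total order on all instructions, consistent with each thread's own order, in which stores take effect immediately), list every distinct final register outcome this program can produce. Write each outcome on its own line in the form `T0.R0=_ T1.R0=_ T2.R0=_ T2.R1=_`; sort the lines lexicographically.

outcome vector order: (T0.R0,T1.R0,T2.R0,T2.R1)
|SC outcomes| = 9

T0.R0=0 T1.R0=2 T2.R0=0 T2.R1=0
T0.R0=0 T1.R0=2 T2.R0=0 T2.R1=2
T0.R0=0 T1.R0=2 T2.R0=2 T2.R1=2
T0.R0=1 T1.R0=0 T2.R0=0 T2.R1=0
T0.R0=1 T1.R0=0 T2.R0=0 T2.R1=2
T0.R0=1 T1.R0=0 T2.R0=2 T2.R1=2
T0.R0=1 T1.R0=2 T2.R0=0 T2.R1=0
T0.R0=1 T1.R0=2 T2.R0=0 T2.R1=2
T0.R0=1 T1.R0=2 T2.R0=2 T2.R1=2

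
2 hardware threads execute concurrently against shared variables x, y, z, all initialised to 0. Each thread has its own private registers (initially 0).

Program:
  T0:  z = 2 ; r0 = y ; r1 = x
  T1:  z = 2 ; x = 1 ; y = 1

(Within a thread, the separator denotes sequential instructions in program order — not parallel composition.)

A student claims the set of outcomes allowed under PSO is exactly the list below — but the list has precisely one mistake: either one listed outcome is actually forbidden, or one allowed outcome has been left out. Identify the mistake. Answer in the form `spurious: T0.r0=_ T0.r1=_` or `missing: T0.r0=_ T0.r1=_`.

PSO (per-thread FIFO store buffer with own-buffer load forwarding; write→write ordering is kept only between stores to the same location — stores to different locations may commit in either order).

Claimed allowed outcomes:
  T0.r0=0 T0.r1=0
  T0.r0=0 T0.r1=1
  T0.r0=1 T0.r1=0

outcome vector order: (T0.r0,T0.r1)
[PSO] allowed = {00; 01; 10; 11}
PSO∖claimed = {11}

missing: T0.r0=1 T0.r1=1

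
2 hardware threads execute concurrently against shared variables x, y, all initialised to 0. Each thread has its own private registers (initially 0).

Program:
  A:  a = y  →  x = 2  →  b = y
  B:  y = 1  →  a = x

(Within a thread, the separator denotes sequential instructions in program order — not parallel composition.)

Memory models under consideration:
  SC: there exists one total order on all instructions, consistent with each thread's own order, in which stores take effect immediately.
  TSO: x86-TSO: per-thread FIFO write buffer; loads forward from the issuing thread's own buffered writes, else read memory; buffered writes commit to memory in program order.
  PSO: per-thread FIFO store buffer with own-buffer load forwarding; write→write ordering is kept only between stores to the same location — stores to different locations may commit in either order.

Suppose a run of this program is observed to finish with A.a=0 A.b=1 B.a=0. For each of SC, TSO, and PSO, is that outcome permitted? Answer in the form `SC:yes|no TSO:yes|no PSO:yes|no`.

outcome vector order: (A.a,A.b,B.a)
SC (5): 002; 010; 012; 110; 112
TSO (6): 000; 002; 010; 012; 110; 112
PSO (6): 000; 002; 010; 012; 110; 112
target 010 ∈ {SC,TSO,PSO}

SC:yes TSO:yes PSO:yes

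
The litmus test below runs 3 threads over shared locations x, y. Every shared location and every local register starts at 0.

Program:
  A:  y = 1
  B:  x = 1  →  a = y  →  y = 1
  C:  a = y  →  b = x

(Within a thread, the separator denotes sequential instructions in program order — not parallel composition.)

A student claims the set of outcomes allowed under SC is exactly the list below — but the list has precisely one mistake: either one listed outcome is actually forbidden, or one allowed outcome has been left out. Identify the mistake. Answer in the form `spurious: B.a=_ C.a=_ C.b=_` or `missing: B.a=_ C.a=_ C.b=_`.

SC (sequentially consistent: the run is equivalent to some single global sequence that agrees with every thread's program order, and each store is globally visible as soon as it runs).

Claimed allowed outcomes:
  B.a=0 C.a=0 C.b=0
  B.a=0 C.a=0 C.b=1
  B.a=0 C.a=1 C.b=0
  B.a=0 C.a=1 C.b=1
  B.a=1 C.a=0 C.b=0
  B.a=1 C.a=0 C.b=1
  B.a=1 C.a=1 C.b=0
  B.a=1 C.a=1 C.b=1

spurious: B.a=0 C.a=1 C.b=0

outcome vector order: (B.a,C.a,C.b)
SC: 7 outcomes — {000 001 011 100 101 110 111}
claimed∖SC = {010}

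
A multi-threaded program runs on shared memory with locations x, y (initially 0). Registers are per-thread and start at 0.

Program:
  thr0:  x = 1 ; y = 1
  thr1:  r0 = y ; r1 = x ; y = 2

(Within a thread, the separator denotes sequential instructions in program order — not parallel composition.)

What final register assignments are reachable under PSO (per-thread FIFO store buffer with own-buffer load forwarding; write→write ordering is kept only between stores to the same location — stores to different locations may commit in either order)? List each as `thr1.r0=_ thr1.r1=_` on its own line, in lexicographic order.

thr1.r0=0 thr1.r1=0
thr1.r0=0 thr1.r1=1
thr1.r0=1 thr1.r1=0
thr1.r0=1 thr1.r1=1

outcome vector order: (thr1.r0,thr1.r1)
|PSO outcomes| = 4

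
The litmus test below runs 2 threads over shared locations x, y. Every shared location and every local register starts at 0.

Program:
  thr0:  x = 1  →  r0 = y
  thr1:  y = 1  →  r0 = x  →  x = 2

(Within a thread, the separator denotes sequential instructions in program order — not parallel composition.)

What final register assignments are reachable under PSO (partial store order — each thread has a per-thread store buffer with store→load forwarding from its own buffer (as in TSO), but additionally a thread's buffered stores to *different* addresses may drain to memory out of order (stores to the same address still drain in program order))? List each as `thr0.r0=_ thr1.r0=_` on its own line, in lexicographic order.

outcome vector order: (thr0.r0,thr1.r0)
|PSO outcomes| = 4

thr0.r0=0 thr1.r0=0
thr0.r0=0 thr1.r0=1
thr0.r0=1 thr1.r0=0
thr0.r0=1 thr1.r0=1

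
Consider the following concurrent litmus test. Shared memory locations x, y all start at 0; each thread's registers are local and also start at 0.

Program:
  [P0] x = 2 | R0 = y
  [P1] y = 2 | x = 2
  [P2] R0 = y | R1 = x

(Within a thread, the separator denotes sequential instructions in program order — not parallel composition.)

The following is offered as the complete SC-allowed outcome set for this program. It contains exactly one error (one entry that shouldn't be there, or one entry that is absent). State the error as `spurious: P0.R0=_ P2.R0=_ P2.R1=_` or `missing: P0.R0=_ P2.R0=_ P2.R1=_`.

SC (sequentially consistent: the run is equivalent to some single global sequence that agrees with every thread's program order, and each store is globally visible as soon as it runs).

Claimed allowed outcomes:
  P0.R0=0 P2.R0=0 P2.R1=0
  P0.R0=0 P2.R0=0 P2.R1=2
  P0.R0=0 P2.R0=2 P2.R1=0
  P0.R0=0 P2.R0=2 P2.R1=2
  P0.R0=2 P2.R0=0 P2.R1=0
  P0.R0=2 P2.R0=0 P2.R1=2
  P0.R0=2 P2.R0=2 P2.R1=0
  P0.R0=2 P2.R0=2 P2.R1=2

outcome vector order: (P0.R0,P2.R0,P2.R1)
SC (7): 0/0/0 0/0/2 0/2/2 2/0/0 2/0/2 2/2/0 2/2/2
claimed∖SC = {0/2/0}

spurious: P0.R0=0 P2.R0=2 P2.R1=0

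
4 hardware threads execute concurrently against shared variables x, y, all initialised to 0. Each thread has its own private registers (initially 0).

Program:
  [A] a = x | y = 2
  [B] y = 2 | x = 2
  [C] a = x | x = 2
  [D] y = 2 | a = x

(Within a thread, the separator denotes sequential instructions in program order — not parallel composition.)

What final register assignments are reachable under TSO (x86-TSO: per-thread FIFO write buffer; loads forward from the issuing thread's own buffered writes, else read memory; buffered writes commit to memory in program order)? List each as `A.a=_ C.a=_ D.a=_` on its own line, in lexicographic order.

A.a=0 C.a=0 D.a=0
A.a=0 C.a=0 D.a=2
A.a=0 C.a=2 D.a=0
A.a=0 C.a=2 D.a=2
A.a=2 C.a=0 D.a=0
A.a=2 C.a=0 D.a=2
A.a=2 C.a=2 D.a=0
A.a=2 C.a=2 D.a=2

outcome vector order: (A.a,C.a,D.a)
|TSO outcomes| = 8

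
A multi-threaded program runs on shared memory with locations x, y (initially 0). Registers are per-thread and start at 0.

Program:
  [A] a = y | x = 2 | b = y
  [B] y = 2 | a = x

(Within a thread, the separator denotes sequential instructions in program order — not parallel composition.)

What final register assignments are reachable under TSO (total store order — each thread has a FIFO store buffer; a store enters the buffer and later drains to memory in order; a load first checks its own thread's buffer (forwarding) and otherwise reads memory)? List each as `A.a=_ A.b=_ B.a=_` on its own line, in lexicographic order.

outcome vector order: (A.a,A.b,B.a)
|TSO outcomes| = 6

A.a=0 A.b=0 B.a=0
A.a=0 A.b=0 B.a=2
A.a=0 A.b=2 B.a=0
A.a=0 A.b=2 B.a=2
A.a=2 A.b=2 B.a=0
A.a=2 A.b=2 B.a=2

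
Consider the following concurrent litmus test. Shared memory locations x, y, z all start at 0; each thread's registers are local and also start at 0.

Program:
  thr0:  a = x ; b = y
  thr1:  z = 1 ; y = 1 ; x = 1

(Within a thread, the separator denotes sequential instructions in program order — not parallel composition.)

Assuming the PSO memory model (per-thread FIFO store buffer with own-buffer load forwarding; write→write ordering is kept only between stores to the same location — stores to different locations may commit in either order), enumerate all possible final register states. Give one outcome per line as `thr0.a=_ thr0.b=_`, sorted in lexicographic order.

outcome vector order: (thr0.a,thr0.b)
|PSO outcomes| = 4

thr0.a=0 thr0.b=0
thr0.a=0 thr0.b=1
thr0.a=1 thr0.b=0
thr0.a=1 thr0.b=1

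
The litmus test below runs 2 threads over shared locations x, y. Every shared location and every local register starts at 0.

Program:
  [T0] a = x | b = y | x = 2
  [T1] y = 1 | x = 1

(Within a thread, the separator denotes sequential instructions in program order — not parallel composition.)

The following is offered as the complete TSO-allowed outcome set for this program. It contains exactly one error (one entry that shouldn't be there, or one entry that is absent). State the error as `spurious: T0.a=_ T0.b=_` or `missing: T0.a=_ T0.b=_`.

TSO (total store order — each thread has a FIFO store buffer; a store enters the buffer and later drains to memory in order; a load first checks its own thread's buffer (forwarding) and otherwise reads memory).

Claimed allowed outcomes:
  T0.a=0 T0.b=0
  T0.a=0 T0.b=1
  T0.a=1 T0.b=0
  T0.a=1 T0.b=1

spurious: T0.a=1 T0.b=0

outcome vector order: (T0.a,T0.b)
[TSO] allowed = {00; 01; 11}
claimed∖TSO = {10}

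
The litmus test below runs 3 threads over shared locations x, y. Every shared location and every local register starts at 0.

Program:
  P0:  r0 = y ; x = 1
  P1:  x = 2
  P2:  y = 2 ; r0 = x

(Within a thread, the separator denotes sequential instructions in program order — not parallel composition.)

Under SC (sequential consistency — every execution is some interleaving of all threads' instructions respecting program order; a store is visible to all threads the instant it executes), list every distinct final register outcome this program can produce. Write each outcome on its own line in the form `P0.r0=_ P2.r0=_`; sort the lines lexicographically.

P0.r0=0 P2.r0=0
P0.r0=0 P2.r0=1
P0.r0=0 P2.r0=2
P0.r0=2 P2.r0=0
P0.r0=2 P2.r0=1
P0.r0=2 P2.r0=2

outcome vector order: (P0.r0,P2.r0)
|SC outcomes| = 6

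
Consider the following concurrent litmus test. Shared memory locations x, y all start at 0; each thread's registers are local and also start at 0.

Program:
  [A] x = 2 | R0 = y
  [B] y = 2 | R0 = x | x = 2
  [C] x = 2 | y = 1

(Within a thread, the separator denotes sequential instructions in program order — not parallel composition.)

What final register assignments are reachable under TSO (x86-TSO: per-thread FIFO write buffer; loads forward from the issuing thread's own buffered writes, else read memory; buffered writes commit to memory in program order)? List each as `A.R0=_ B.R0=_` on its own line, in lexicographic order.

outcome vector order: (A.R0,B.R0)
|TSO outcomes| = 6

A.R0=0 B.R0=0
A.R0=0 B.R0=2
A.R0=1 B.R0=0
A.R0=1 B.R0=2
A.R0=2 B.R0=0
A.R0=2 B.R0=2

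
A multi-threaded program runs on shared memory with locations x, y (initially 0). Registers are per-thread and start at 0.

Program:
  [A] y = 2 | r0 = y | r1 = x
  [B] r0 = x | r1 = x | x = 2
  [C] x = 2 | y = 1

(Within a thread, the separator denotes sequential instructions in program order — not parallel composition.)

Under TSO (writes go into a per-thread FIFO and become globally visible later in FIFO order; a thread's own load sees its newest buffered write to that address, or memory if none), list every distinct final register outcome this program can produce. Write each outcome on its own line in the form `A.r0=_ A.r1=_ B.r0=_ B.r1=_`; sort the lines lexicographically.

A.r0=1 A.r1=2 B.r0=0 B.r1=0
A.r0=1 A.r1=2 B.r0=0 B.r1=2
A.r0=1 A.r1=2 B.r0=2 B.r1=2
A.r0=2 A.r1=0 B.r0=0 B.r1=0
A.r0=2 A.r1=0 B.r0=0 B.r1=2
A.r0=2 A.r1=0 B.r0=2 B.r1=2
A.r0=2 A.r1=2 B.r0=0 B.r1=0
A.r0=2 A.r1=2 B.r0=0 B.r1=2
A.r0=2 A.r1=2 B.r0=2 B.r1=2

outcome vector order: (A.r0,A.r1,B.r0,B.r1)
|TSO outcomes| = 9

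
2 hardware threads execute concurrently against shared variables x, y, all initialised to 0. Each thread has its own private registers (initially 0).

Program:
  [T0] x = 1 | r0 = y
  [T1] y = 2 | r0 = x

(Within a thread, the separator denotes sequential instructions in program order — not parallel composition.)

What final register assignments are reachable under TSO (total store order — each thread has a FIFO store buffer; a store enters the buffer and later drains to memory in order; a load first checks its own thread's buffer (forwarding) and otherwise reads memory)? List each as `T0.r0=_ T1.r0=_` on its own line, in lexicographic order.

T0.r0=0 T1.r0=0
T0.r0=0 T1.r0=1
T0.r0=2 T1.r0=0
T0.r0=2 T1.r0=1

outcome vector order: (T0.r0,T1.r0)
|TSO outcomes| = 4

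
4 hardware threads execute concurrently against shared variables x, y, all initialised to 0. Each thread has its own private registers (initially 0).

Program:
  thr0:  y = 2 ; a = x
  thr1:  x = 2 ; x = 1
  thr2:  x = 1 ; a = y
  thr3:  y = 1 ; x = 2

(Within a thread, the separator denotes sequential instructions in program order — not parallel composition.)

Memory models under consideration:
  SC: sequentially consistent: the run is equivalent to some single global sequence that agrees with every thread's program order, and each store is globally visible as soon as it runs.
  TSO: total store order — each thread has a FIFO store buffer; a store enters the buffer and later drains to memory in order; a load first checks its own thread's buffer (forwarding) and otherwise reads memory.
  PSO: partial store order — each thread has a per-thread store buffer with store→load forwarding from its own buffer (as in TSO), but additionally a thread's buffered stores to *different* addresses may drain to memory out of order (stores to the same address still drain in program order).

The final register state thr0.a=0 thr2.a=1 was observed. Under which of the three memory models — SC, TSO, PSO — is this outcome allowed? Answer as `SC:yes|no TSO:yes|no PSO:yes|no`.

SC:yes TSO:yes PSO:yes

outcome vector order: (thr0.a,thr2.a)
SC: 8 outcomes — {0/1, 0/2, 1/0, 1/1, 1/2, 2/0, 2/1, 2/2}
TSO: 9 outcomes — {0/0, 0/1, 0/2, 1/0, 1/1, 1/2, 2/0, 2/1, 2/2}
PSO: 9 outcomes — {0/0, 0/1, 0/2, 1/0, 1/1, 1/2, 2/0, 2/1, 2/2}
target 0/1 ∈ {SC,TSO,PSO}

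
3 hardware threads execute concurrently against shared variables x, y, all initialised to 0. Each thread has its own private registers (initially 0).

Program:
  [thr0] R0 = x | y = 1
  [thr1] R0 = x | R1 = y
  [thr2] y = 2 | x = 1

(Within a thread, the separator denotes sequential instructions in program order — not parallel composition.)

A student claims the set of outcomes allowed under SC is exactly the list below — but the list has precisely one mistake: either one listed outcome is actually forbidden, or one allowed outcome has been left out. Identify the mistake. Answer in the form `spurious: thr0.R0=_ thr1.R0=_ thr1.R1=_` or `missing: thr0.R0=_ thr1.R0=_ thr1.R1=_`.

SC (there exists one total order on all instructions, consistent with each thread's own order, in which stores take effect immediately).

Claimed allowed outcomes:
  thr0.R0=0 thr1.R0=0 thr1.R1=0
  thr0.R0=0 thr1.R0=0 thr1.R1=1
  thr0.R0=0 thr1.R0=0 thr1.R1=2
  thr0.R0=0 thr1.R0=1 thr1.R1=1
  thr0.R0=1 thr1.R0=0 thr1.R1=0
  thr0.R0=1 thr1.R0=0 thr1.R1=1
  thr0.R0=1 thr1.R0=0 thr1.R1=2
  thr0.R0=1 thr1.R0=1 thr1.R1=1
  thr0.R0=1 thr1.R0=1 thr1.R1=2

outcome vector order: (thr0.R0,thr1.R0,thr1.R1)
under SC → 0/0/0, 0/0/1, 0/0/2, 0/1/1, 0/1/2, 1/0/0, 1/0/1, 1/0/2, 1/1/1, 1/1/2
SC∖claimed = {0/1/2}

missing: thr0.R0=0 thr1.R0=1 thr1.R1=2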